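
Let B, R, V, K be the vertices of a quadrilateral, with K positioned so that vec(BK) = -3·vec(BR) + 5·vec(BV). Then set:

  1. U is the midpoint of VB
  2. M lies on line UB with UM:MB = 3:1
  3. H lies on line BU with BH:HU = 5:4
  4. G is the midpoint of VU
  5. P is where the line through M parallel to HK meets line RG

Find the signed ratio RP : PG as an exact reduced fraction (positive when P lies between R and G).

RP:PG = -313/135

Set B = (0, 0), R = (1, 0), V = (0, 1), K = (-3, 5); any affine frame gives the same invariant.
1. U is the midpoint of VB ⇒ U = (0, 1/2)
2. M lies on line UB with UM:MB = 3:1 ⇒ M = (0, 1/8)
3. H lies on line BU with BH:HU = 5:4 ⇒ H = (0, 5/18)
4. G is the midpoint of VU ⇒ G = (0, 3/4)
5. P is where the line through M parallel to HK meets line RG ⇒ P = (-135/178, 939/712)
P = R + t·(G−R) with t = 313/178, so RP:PG = t:(1−t) = 313/178:-135/178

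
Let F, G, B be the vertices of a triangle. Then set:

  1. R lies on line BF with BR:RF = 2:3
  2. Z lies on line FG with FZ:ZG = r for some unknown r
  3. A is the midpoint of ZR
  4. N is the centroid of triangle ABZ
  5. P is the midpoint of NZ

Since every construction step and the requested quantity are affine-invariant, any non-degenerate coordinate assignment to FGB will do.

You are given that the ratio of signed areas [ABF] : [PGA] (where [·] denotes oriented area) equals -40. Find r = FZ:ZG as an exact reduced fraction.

Work in coordinates with F = (0, 0), G = (1, 0), B = (0, 1).
1. R lies on line BF with BR:RF = 2:3 ⇒ R = (0, 3/5)
2. With FZ:ZG = r, write λ = r/(r+1) so Z = F + λ·(G−F); Z is affine-linear in λ
3. A is the midpoint of ZR ⇒ A is an affine combination of earlier points and hence also affine-linear in λ
4. N is the centroid of triangle ABZ ⇒ N is an affine combination of earlier points and hence also affine-linear in λ
5. P is the midpoint of NZ ⇒ P is an affine combination of earlier points and hence also affine-linear in λ
Every point depending on Z is an affine combination of Z and λ-independent points, so each such coordinate is linear in λ; the λ² term in each signed area is a multiple of (G−F)×(G−F) = 0, so 2·[ABF] and 2·[PGA] are each linear in λ. Evaluating at λ=0 and λ=1:
  2·[ABF] = 1/2·λ,   2·[PGA] = -7/60·λ + 1/12
So [ABF]:[PGA] = (1/2·λ) / (-7/60·λ + 1/12). Setting this equal to -40:
  1/2·λ = -40·(-7/60·λ + 1/12)  ⇒  λ = 4/5
Then r = λ/(1−λ) = (4/5)/(1/5) = 4. Check: with r = 4, Z = (4/5, 0) and [ABF]:[PGA] = -40 as required.

r = 4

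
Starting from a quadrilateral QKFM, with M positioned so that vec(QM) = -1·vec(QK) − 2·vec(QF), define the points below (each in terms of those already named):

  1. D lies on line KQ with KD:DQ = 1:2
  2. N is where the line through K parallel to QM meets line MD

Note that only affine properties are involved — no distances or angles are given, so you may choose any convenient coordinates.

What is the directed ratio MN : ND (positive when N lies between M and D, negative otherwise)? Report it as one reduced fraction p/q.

Choose coordinates Q = (0, 0), K = (1, 0), F = (0, 1), M = (-1, -2).
1. D lies on line KQ with KD:DQ = 1:2 ⇒ D = (2/3, 0)
2. N is where the line through K parallel to QM meets line MD ⇒ N = (3/2, 1)
N = M + t·(D−M) with t = 3/2, so MN:ND = t:(1−t) = 3/2:-1/2

MN:ND = -3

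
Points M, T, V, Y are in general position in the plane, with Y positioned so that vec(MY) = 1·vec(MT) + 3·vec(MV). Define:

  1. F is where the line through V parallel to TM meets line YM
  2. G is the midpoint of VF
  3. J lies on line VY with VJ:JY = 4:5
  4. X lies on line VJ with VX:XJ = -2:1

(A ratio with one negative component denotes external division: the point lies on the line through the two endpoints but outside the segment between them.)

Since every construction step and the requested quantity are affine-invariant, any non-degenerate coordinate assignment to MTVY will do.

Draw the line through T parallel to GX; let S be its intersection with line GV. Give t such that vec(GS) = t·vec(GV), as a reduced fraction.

Set M = (0, 0), T = (1, 0), V = (0, 1), Y = (1, 3); any affine frame gives the same invariant.
1. F is where the line through V parallel to TM meets line YM ⇒ F = (1/3, 1)
2. G is the midpoint of VF ⇒ G = (1/6, 1)
3. J lies on line VY with VJ:JY = 4:5 ⇒ J = (4/9, 17/9)
4. X lies on line VJ with VX:XJ = -2:1 ⇒ X = (8/9, 25/9)
through T parallel to GX: direction (13/18, 16/9); meets GV at S = (45/32, 1)
S = G + t·(V−G) with t = -119/16

t = -119/16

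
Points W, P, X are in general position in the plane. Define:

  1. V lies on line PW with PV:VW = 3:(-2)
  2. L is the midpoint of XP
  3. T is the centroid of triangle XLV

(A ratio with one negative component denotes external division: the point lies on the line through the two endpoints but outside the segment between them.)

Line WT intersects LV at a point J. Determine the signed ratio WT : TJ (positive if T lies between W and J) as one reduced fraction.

WT:TJ = -3

Assign W = (0, 0), P = (1, 0), X = (0, 1) — the answer is frame-independent, so this choice is without loss of generality.
1. V lies on line PW with PV:VW = 3:(-2) ⇒ V = (-2, 0)
2. L is the midpoint of XP ⇒ L = (1/2, 1/2)
3. T is the centroid of triangle XLV ⇒ T = (-1/2, 1/2)
line WT meets LV at J = (-1/3, 1/3)
T = W + t·(J−W) with t = 3/2, so WT:TJ = 3/2:-1/2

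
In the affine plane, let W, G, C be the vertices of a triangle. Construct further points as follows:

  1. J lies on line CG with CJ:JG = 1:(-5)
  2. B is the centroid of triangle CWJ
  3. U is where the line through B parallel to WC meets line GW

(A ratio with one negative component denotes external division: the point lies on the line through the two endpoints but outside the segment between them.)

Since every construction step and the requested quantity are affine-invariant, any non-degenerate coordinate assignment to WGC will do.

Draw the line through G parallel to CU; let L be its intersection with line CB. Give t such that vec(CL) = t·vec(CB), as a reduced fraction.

Choose coordinates W = (0, 0), G = (1, 0), C = (0, 1).
1. J lies on line CG with CJ:JG = 1:(-5) ⇒ J = (-1/4, 5/4)
2. B is the centroid of triangle CWJ ⇒ B = (-1/12, 3/4)
3. U is where the line through B parallel to WC meets line GW ⇒ U = (-1/12, 0)
through G parallel to CU: direction (-1/12, -1); meets CB at L = (13/9, 16/3)
L = C + t·(B−C) with t = -52/3

t = -52/3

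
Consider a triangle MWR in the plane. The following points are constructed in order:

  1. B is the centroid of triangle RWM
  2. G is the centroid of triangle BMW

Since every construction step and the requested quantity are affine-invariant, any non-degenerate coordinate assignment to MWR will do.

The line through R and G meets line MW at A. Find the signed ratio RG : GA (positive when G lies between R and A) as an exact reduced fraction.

RG:GA = 8

Choose coordinates M = (0, 0), W = (1, 0), R = (0, 1).
1. B is the centroid of triangle RWM ⇒ B = (1/3, 1/3)
2. G is the centroid of triangle BMW ⇒ G = (4/9, 1/9)
line RG meets MW at A = (1/2, 0)
G = R + t·(A−R) with t = 8/9, so RG:GA = 8/9:1/9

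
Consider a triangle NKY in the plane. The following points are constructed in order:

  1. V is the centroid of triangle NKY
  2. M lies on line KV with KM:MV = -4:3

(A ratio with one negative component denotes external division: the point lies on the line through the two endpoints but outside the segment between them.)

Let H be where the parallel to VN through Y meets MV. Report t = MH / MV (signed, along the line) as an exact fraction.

t = 2/3

Choose coordinates N = (0, 0), K = (1, 0), Y = (0, 1).
1. V is the centroid of triangle NKY ⇒ V = (1/3, 1/3)
2. M lies on line KV with KM:MV = -4:3 ⇒ M = (-5/3, 4/3)
through Y parallel to VN: direction (-1/3, -1/3); meets MV at H = (-1/3, 2/3)
H = M + t·(V−M) with t = 2/3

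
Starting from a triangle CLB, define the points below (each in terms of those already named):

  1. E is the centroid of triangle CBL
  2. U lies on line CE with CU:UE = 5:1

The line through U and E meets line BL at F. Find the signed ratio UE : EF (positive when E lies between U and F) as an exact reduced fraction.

Set C = (0, 0), L = (1, 0), B = (0, 1); any affine frame gives the same invariant.
1. E is the centroid of triangle CBL ⇒ E = (1/3, 1/3)
2. U lies on line CE with CU:UE = 5:1 ⇒ U = (5/18, 5/18)
line UE meets BL at F = (1/2, 1/2)
E = U + t·(F−U) with t = 1/4, so UE:EF = 1/4:3/4

UE:EF = 1/3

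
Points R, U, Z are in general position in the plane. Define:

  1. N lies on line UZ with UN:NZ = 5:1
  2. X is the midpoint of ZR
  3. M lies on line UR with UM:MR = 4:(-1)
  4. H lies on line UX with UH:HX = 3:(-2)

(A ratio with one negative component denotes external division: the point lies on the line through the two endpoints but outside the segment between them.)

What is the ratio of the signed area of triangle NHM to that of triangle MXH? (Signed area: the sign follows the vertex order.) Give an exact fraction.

[NHM]:[MXH] = 77/48

Set R = (0, 0), U = (1, 0), Z = (0, 1); any affine frame gives the same invariant.
1. N lies on line UZ with UN:NZ = 5:1 ⇒ N = (1/6, 5/6)
2. X is the midpoint of ZR ⇒ X = (0, 1/2)
3. M lies on line UR with UM:MR = 4:(-1) ⇒ M = (-1/3, 0)
4. H lies on line UX with UH:HX = 3:(-2) ⇒ H = (-2, 3/2)
2·[NHM] = 77/36, 2·[MXH] = 4/3
[NHM]:[MXH] = 77/36:4/3 = 77/48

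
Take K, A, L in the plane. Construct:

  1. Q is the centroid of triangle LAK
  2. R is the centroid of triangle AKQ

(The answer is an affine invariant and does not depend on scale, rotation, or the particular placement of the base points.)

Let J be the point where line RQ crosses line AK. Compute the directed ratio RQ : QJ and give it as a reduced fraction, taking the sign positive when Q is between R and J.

RQ:QJ = -2/3

Assign K = (0, 0), A = (1, 0), L = (0, 1) — the answer is frame-independent, so this choice is without loss of generality.
1. Q is the centroid of triangle LAK ⇒ Q = (1/3, 1/3)
2. R is the centroid of triangle AKQ ⇒ R = (4/9, 1/9)
line RQ meets AK at J = (1/2, 0)
Q = R + t·(J−R) with t = -2, so RQ:QJ = -2:3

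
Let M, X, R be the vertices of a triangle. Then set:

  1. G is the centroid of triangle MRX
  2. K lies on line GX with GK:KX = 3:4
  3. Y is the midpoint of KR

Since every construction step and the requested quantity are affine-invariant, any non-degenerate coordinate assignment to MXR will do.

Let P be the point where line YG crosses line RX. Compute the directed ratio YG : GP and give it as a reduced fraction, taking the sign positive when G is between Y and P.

YG:GP = -5/7

Set M = (0, 0), X = (1, 0), R = (0, 1); any affine frame gives the same invariant.
1. G is the centroid of triangle MRX ⇒ G = (1/3, 1/3)
2. K lies on line GX with GK:KX = 3:4 ⇒ K = (13/21, 4/21)
3. Y is the midpoint of KR ⇒ Y = (13/42, 25/42)
line YG meets RX at P = (3/10, 7/10)
G = Y + t·(P−Y) with t = -5/2, so YG:GP = -5/2:7/2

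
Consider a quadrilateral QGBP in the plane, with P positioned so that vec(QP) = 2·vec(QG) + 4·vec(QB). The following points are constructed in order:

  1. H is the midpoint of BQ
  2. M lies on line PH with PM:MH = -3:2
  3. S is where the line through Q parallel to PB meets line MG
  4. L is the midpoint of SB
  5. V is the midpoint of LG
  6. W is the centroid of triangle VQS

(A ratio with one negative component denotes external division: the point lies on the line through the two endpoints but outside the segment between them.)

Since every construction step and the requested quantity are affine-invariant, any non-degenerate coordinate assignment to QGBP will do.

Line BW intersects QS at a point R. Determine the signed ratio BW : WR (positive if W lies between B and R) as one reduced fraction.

BW:WR = -7

Set Q = (0, 0), G = (1, 0), B = (0, 1), P = (2, 4); any affine frame gives the same invariant.
1. H is the midpoint of BQ ⇒ H = (0, 1/2)
2. M lies on line PH with PM:MH = -3:2 ⇒ M = (-4, -13/2)
3. S is where the line through Q parallel to PB meets line MG ⇒ S = (-13/2, -39/4)
4. L is the midpoint of SB ⇒ L = (-13/4, -35/8)
5. V is the midpoint of LG ⇒ V = (-9/8, -35/16)
6. W is the centroid of triangle VQS ⇒ W = (-61/24, -191/48)
line BW meets QS at R = (-61/28, -183/56)
W = B + t·(R−B) with t = 7/6, so BW:WR = 7/6:-1/6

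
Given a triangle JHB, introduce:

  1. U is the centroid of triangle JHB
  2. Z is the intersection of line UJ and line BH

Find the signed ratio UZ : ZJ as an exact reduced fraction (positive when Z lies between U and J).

UZ:ZJ = -1/3

Work in coordinates with J = (0, 0), H = (1, 0), B = (0, 1).
1. U is the centroid of triangle JHB ⇒ U = (1/3, 1/3)
2. Z is the intersection of line UJ and line BH ⇒ Z = (1/2, 1/2)
Z = U + t·(J−U) with t = -1/2, so UZ:ZJ = t:(1−t) = -1/2:3/2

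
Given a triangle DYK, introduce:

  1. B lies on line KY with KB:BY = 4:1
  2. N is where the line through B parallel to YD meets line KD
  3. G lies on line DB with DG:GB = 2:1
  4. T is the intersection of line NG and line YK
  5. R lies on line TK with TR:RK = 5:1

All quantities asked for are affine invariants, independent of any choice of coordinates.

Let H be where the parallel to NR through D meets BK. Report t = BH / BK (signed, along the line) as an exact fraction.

t = 16/21

Choose coordinates D = (0, 0), Y = (1, 0), K = (0, 1).
1. B lies on line KY with KB:BY = 4:1 ⇒ B = (4/5, 1/5)
2. N is where the line through B parallel to YD meets line KD ⇒ N = (0, 1/5)
3. G lies on line DB with DG:GB = 2:1 ⇒ G = (8/15, 2/15)
4. T is the intersection of line NG and line YK ⇒ T = (32/35, 3/35)
5. R lies on line TK with TR:RK = 5:1 ⇒ R = (16/105, 89/105)
through D parallel to NR: direction (16/105, 68/105); meets BK at H = (4/21, 17/21)
H = B + t·(K−B) with t = 16/21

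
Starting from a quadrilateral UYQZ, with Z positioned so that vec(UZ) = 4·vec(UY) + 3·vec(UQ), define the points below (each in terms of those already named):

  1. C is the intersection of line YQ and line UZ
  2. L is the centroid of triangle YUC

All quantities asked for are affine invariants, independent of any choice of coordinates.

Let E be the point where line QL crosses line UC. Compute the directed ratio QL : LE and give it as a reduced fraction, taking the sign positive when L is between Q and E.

QL:LE = -5

Choose coordinates U = (0, 0), Y = (1, 0), Q = (0, 1), Z = (4, 3).
1. C is the intersection of line YQ and line UZ ⇒ C = (4/7, 3/7)
2. L is the centroid of triangle YUC ⇒ L = (11/21, 1/7)
line QL meets UC at E = (44/105, 11/35)
L = Q + t·(E−Q) with t = 5/4, so QL:LE = 5/4:-1/4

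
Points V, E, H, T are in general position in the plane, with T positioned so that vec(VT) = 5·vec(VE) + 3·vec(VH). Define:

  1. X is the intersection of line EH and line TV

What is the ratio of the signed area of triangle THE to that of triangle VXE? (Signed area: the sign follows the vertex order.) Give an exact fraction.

[THE]:[VXE] = -56/3

Assign V = (0, 0), E = (1, 0), H = (0, 1), T = (5, 3) — the answer is frame-independent, so this choice is without loss of generality.
1. X is the intersection of line EH and line TV ⇒ X = (5/8, 3/8)
2·[THE] = 7, 2·[VXE] = -3/8
[THE]:[VXE] = 7:-3/8 = -56/3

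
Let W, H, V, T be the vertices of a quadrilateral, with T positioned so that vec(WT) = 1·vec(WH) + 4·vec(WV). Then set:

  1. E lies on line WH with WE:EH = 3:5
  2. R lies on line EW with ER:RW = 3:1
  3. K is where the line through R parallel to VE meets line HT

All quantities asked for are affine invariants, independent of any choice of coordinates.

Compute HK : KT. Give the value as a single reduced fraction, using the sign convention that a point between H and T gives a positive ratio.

Choose coordinates W = (0, 0), H = (1, 0), V = (0, 1), T = (1, 4).
1. E lies on line WH with WE:EH = 3:5 ⇒ E = (3/8, 0)
2. R lies on line EW with ER:RW = 3:1 ⇒ R = (3/32, 0)
3. K is where the line through R parallel to VE meets line HT ⇒ K = (1, -29/12)
K = H + t·(T−H) with t = -29/48, so HK:KT = t:(1−t) = -29/48:77/48

HK:KT = -29/77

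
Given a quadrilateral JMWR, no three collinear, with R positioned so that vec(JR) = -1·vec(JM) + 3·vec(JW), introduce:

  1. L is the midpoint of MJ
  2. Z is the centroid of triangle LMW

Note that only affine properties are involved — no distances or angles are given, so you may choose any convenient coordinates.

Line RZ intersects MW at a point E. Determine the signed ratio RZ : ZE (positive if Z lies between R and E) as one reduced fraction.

RZ:ZE = -7

Work in coordinates with J = (0, 0), M = (1, 0), W = (0, 1), R = (-1, 3).
1. L is the midpoint of MJ ⇒ L = (1/2, 0)
2. Z is the centroid of triangle LMW ⇒ Z = (1/2, 1/3)
line RZ meets MW at E = (2/7, 5/7)
Z = R + t·(E−R) with t = 7/6, so RZ:ZE = 7/6:-1/6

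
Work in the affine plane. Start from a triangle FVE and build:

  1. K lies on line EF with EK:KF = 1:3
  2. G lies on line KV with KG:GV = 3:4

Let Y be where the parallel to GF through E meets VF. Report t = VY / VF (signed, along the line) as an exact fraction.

t = 2

Work in coordinates with F = (0, 0), V = (1, 0), E = (0, 1).
1. K lies on line EF with EK:KF = 1:3 ⇒ K = (0, 3/4)
2. G lies on line KV with KG:GV = 3:4 ⇒ G = (3/7, 3/7)
through E parallel to GF: direction (-3/7, -3/7); meets VF at Y = (-1, 0)
Y = V + t·(F−V) with t = 2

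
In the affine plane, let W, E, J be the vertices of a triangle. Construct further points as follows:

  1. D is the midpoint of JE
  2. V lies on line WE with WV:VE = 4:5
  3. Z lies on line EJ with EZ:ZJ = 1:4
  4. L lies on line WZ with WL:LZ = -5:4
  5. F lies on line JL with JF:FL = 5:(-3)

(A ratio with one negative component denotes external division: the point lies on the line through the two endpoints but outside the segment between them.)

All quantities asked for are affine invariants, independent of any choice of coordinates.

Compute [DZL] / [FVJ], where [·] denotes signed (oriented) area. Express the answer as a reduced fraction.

Assign W = (0, 0), E = (1, 0), J = (0, 1) — the answer is frame-independent, so this choice is without loss of generality.
1. D is the midpoint of JE ⇒ D = (1/2, 1/2)
2. V lies on line WE with WV:VE = 4:5 ⇒ V = (4/9, 0)
3. Z lies on line EJ with EZ:ZJ = 1:4 ⇒ Z = (4/5, 1/5)
4. L lies on line WZ with WL:LZ = -5:4 ⇒ L = (4, 1)
5. F lies on line JL with JF:FL = 5:(-3) ⇒ F = (10, 1)
2·[DZL] = 6/5, 2·[FVJ] = -10
[DZL]:[FVJ] = 6/5:-10 = -3/25

[DZL]:[FVJ] = -3/25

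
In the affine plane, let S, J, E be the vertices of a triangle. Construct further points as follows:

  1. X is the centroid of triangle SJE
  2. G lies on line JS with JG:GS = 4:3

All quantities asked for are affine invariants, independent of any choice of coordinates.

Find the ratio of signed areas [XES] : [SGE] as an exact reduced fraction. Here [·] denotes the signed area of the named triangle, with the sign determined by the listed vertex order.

[XES]:[SGE] = 7/9

Set S = (0, 0), J = (1, 0), E = (0, 1); any affine frame gives the same invariant.
1. X is the centroid of triangle SJE ⇒ X = (1/3, 1/3)
2. G lies on line JS with JG:GS = 4:3 ⇒ G = (3/7, 0)
2·[XES] = 1/3, 2·[SGE] = 3/7
[XES]:[SGE] = 1/3:3/7 = 7/9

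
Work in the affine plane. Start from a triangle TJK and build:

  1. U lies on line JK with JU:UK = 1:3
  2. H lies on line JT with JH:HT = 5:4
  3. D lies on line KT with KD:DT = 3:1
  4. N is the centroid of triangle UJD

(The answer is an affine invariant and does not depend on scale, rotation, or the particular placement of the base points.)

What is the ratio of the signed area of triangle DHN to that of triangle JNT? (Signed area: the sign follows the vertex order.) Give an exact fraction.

Set T = (0, 0), J = (1, 0), K = (0, 1); any affine frame gives the same invariant.
1. U lies on line JK with JU:UK = 1:3 ⇒ U = (3/4, 1/4)
2. H lies on line JT with JH:HT = 5:4 ⇒ H = (4/9, 0)
3. D lies on line KT with KD:DT = 3:1 ⇒ D = (0, 1/4)
4. N is the centroid of triangle UJD ⇒ N = (7/12, 1/6)
2·[DHN] = 47/432, 2·[JNT] = 1/6
[DHN]:[JNT] = 47/432:1/6 = 47/72

[DHN]:[JNT] = 47/72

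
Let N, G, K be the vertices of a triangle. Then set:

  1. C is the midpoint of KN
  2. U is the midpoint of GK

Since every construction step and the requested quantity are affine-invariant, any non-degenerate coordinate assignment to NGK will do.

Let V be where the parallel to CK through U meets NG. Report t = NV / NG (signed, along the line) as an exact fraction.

Work in coordinates with N = (0, 0), G = (1, 0), K = (0, 1).
1. C is the midpoint of KN ⇒ C = (0, 1/2)
2. U is the midpoint of GK ⇒ U = (1/2, 1/2)
through U parallel to CK: direction (0, 1/2); meets NG at V = (1/2, 0)
V = N + t·(G−N) with t = 1/2

t = 1/2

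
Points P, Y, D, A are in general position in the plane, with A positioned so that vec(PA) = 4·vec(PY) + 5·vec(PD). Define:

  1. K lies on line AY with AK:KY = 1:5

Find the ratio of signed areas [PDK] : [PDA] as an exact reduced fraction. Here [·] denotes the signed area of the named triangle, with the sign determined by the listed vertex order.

Set P = (0, 0), Y = (1, 0), D = (0, 1), A = (4, 5); any affine frame gives the same invariant.
1. K lies on line AY with AK:KY = 1:5 ⇒ K = (7/2, 25/6)
2·[PDK] = -7/2, 2·[PDA] = -4
[PDK]:[PDA] = -7/2:-4 = 7/8

[PDK]:[PDA] = 7/8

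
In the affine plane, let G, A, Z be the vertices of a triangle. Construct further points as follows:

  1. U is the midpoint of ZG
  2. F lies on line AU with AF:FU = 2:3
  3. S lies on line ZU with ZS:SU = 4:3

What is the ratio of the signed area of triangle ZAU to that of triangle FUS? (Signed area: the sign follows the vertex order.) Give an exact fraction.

[ZAU]:[FUS] = 35/9

Choose coordinates G = (0, 0), A = (1, 0), Z = (0, 1).
1. U is the midpoint of ZG ⇒ U = (0, 1/2)
2. F lies on line AU with AF:FU = 2:3 ⇒ F = (3/5, 1/5)
3. S lies on line ZU with ZS:SU = 4:3 ⇒ S = (0, 5/7)
2·[ZAU] = -1/2, 2·[FUS] = -9/70
[ZAU]:[FUS] = -1/2:-9/70 = 35/9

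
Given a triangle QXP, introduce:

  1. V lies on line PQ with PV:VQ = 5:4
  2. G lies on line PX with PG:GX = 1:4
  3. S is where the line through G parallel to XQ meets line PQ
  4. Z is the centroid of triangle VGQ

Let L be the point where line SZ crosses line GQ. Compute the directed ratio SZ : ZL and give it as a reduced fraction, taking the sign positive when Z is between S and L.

Work in coordinates with Q = (0, 0), X = (1, 0), P = (0, 1).
1. V lies on line PQ with PV:VQ = 5:4 ⇒ V = (0, 4/9)
2. G lies on line PX with PG:GX = 1:4 ⇒ G = (1/5, 4/5)
3. S is where the line through G parallel to XQ meets line PQ ⇒ S = (0, 4/5)
4. Z is the centroid of triangle VGQ ⇒ Z = (1/15, 56/135)
line SZ meets GQ at L = (9/110, 18/55)
Z = S + t·(L−S) with t = 22/27, so SZ:ZL = 22/27:5/27

SZ:ZL = 22/5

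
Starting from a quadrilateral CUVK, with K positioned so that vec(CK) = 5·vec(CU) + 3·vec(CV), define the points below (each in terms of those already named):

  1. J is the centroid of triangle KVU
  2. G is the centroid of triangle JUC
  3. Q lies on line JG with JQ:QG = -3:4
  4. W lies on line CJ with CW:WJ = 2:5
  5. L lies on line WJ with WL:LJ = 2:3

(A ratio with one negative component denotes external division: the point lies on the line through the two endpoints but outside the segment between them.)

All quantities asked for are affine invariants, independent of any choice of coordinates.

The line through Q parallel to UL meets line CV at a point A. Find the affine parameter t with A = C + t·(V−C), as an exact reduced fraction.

Choose coordinates C = (0, 0), U = (1, 0), V = (0, 1), K = (5, 3).
1. J is the centroid of triangle KVU ⇒ J = (2, 4/3)
2. G is the centroid of triangle JUC ⇒ G = (1, 4/9)
3. Q lies on line JG with JQ:QG = -3:4 ⇒ Q = (5, 4)
4. W lies on line CJ with CW:WJ = 2:5 ⇒ W = (4/7, 8/21)
5. L lies on line WJ with WL:LJ = 2:3 ⇒ L = (8/7, 16/21)
through Q parallel to UL: direction (1/7, 16/21); meets CV at A = (0, -68/3)
A = C + t·(V−C) with t = -68/3

t = -68/3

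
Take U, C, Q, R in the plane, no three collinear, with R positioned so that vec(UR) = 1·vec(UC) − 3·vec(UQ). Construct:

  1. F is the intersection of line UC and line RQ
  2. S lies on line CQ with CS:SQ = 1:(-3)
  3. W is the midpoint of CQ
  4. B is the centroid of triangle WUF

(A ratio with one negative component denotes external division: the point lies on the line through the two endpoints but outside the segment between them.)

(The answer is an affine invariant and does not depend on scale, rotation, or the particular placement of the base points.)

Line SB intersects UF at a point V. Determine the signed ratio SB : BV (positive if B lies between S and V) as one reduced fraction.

SB:BV = -4

Set U = (0, 0), C = (1, 0), Q = (0, 1), R = (1, -3); any affine frame gives the same invariant.
1. F is the intersection of line UC and line RQ ⇒ F = (1/4, 0)
2. S lies on line CQ with CS:SQ = 1:(-3) ⇒ S = (3/2, -1/2)
3. W is the midpoint of CQ ⇒ W = (1/2, 1/2)
4. B is the centroid of triangle WUF ⇒ B = (1/4, 1/6)
line SB meets UF at V = (9/16, 0)
B = S + t·(V−S) with t = 4/3, so SB:BV = 4/3:-1/3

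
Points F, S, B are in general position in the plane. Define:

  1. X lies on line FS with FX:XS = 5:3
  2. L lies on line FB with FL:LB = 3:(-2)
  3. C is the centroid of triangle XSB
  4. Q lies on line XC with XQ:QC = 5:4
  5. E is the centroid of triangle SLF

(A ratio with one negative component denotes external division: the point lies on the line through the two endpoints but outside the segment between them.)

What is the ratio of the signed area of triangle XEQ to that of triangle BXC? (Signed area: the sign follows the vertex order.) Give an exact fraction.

Work in coordinates with F = (0, 0), S = (1, 0), B = (0, 1).
1. X lies on line FS with FX:XS = 5:3 ⇒ X = (5/8, 0)
2. L lies on line FB with FL:LB = 3:(-2) ⇒ L = (0, 3)
3. C is the centroid of triangle XSB ⇒ C = (13/24, 1/3)
4. Q lies on line XC with XQ:QC = 5:4 ⇒ Q = (125/216, 5/27)
5. E is the centroid of triangle SLF ⇒ E = (1/3, 1)
2·[XEQ] = -5/648, 2·[BXC] = 1/8
[XEQ]:[BXC] = -5/648:1/8 = -5/81

[XEQ]:[BXC] = -5/81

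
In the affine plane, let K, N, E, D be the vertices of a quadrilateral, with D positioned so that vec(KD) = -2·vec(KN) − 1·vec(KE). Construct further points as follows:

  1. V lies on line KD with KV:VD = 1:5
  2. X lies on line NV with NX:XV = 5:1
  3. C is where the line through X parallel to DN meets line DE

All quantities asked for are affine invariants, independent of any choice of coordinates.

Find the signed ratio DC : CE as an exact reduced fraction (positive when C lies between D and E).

DC:CE = 25/119

Set K = (0, 0), N = (1, 0), E = (0, 1), D = (-2, -1); any affine frame gives the same invariant.
1. V lies on line KD with KV:VD = 1:5 ⇒ V = (-1/3, -1/6)
2. X lies on line NV with NX:XV = 5:1 ⇒ X = (-1/9, -5/36)
3. C is where the line through X parallel to DN meets line DE ⇒ C = (-119/72, -47/72)
C = D + t·(E−D) with t = 25/144, so DC:CE = t:(1−t) = 25/144:119/144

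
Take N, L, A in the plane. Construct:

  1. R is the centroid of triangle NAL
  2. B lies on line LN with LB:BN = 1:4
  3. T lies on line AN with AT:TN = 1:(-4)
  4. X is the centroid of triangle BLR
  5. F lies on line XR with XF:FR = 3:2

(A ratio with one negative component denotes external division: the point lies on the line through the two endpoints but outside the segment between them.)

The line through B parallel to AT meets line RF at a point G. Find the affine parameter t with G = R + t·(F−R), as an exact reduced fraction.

Assign N = (0, 0), L = (1, 0), A = (0, 1) — the answer is frame-independent, so this choice is without loss of generality.
1. R is the centroid of triangle NAL ⇒ R = (1/3, 1/3)
2. B lies on line LN with LB:BN = 1:4 ⇒ B = (4/5, 0)
3. T lies on line AN with AT:TN = 1:(-4) ⇒ T = (0, 4/3)
4. X is the centroid of triangle BLR ⇒ X = (32/45, 1/9)
5. F lies on line XR with XF:FR = 3:2 ⇒ F = (109/225, 11/45)
through B parallel to AT: direction (0, 1/3); meets RF at G = (4/5, 1/17)
G = R + t·(F−R) with t = 105/34

t = 105/34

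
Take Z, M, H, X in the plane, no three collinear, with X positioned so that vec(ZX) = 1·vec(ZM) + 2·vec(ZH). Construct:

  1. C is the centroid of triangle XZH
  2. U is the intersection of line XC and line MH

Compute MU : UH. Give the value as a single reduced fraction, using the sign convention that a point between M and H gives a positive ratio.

Set Z = (0, 0), M = (1, 0), H = (0, 1), X = (1, 2); any affine frame gives the same invariant.
1. C is the centroid of triangle XZH ⇒ C = (1/3, 1)
2. U is the intersection of line XC and line MH ⇒ U = (1/5, 4/5)
U = M + t·(H−M) with t = 4/5, so MU:UH = t:(1−t) = 4/5:1/5

MU:UH = 4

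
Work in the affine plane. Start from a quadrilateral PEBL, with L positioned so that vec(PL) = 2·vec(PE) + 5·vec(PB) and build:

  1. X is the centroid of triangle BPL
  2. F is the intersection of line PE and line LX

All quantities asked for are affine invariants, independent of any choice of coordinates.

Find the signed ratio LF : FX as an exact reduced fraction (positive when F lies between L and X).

Set P = (0, 0), E = (1, 0), B = (0, 1), L = (2, 5); any affine frame gives the same invariant.
1. X is the centroid of triangle BPL ⇒ X = (2/3, 2)
2. F is the intersection of line PE and line LX ⇒ F = (-2/9, 0)
F = L + t·(X−L) with t = 5/3, so LF:FX = t:(1−t) = 5/3:-2/3

LF:FX = -5/2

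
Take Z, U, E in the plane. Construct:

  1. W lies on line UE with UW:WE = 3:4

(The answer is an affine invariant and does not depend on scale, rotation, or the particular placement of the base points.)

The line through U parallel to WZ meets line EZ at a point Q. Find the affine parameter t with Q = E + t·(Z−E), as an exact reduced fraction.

t = 7/4

Choose coordinates Z = (0, 0), U = (1, 0), E = (0, 1).
1. W lies on line UE with UW:WE = 3:4 ⇒ W = (4/7, 3/7)
through U parallel to WZ: direction (-4/7, -3/7); meets EZ at Q = (0, -3/4)
Q = E + t·(Z−E) with t = 7/4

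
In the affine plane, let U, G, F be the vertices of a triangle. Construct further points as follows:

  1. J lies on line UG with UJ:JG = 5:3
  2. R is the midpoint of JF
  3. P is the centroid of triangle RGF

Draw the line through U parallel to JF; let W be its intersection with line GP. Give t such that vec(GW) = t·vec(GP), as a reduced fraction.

Work in coordinates with U = (0, 0), G = (1, 0), F = (0, 1).
1. J lies on line UG with UJ:JG = 5:3 ⇒ J = (5/8, 0)
2. R is the midpoint of JF ⇒ R = (5/16, 1/2)
3. P is the centroid of triangle RGF ⇒ P = (7/16, 1/2)
through U parallel to JF: direction (-5/8, 1); meets GP at W = (-5/4, 2)
W = G + t·(P−G) with t = 4

t = 4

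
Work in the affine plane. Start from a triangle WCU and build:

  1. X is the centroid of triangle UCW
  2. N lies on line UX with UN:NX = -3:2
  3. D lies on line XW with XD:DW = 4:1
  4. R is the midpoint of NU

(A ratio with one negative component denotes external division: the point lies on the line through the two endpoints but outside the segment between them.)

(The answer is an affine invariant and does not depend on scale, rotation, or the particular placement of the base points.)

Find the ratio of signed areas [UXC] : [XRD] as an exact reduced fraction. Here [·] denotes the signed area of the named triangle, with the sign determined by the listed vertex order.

Choose coordinates W = (0, 0), C = (1, 0), U = (0, 1).
1. X is the centroid of triangle UCW ⇒ X = (1/3, 1/3)
2. N lies on line UX with UN:NX = -3:2 ⇒ N = (1, -1)
3. D lies on line XW with XD:DW = 4:1 ⇒ D = (1/15, 1/15)
4. R is the midpoint of NU ⇒ R = (1/2, 0)
2·[UXC] = 1/3, 2·[XRD] = -2/15
[UXC]:[XRD] = 1/3:-2/15 = -5/2

[UXC]:[XRD] = -5/2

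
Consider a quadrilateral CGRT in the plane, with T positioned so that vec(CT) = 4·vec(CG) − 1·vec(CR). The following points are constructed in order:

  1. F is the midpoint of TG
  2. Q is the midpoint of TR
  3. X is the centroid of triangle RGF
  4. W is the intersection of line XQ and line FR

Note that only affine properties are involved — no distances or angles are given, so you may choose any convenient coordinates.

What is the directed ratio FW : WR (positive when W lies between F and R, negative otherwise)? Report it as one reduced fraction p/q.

FW:WR = 2/3

Work in coordinates with C = (0, 0), G = (1, 0), R = (0, 1), T = (4, -1).
1. F is the midpoint of TG ⇒ F = (5/2, -1/2)
2. Q is the midpoint of TR ⇒ Q = (2, 0)
3. X is the centroid of triangle RGF ⇒ X = (7/6, 1/6)
4. W is the intersection of line XQ and line FR ⇒ W = (3/2, 1/10)
W = F + t·(R−F) with t = 2/5, so FW:WR = t:(1−t) = 2/5:3/5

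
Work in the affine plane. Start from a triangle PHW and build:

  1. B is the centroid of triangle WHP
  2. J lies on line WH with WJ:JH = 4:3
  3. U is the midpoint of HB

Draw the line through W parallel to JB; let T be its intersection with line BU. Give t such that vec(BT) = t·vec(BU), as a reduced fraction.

Set P = (0, 0), H = (1, 0), W = (0, 1); any affine frame gives the same invariant.
1. B is the centroid of triangle WHP ⇒ B = (1/3, 1/3)
2. J lies on line WH with WJ:JH = 4:3 ⇒ J = (4/7, 3/7)
3. U is the midpoint of HB ⇒ U = (2/3, 1/6)
through W parallel to JB: direction (-5/21, -2/21); meets BU at T = (-5/9, 7/9)
T = B + t·(U−B) with t = -8/3

t = -8/3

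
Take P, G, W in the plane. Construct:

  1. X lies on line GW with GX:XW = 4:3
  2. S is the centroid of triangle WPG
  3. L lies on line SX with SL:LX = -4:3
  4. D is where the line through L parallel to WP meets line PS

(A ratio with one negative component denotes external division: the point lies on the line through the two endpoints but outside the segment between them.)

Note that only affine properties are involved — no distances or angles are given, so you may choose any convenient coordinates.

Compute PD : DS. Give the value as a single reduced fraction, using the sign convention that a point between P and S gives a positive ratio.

PD:DS = -15/8

Work in coordinates with P = (0, 0), G = (1, 0), W = (0, 1).
1. X lies on line GW with GX:XW = 4:3 ⇒ X = (3/7, 4/7)
2. S is the centroid of triangle WPG ⇒ S = (1/3, 1/3)
3. L lies on line SX with SL:LX = -4:3 ⇒ L = (5/7, 9/7)
4. D is where the line through L parallel to WP meets line PS ⇒ D = (5/7, 5/7)
D = P + t·(S−P) with t = 15/7, so PD:DS = t:(1−t) = 15/7:-8/7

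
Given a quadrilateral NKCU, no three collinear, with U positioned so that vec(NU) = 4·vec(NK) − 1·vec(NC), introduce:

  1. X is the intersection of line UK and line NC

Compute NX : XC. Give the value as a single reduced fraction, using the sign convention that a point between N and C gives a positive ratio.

NX:XC = 1/2

Set N = (0, 0), K = (1, 0), C = (0, 1), U = (4, -1); any affine frame gives the same invariant.
1. X is the intersection of line UK and line NC ⇒ X = (0, 1/3)
X = N + t·(C−N) with t = 1/3, so NX:XC = t:(1−t) = 1/3:2/3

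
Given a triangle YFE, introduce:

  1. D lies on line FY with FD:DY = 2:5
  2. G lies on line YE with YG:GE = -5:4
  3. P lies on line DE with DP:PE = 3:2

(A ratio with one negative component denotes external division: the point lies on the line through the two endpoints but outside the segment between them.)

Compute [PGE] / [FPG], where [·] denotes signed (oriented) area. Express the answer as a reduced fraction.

[PGE]:[FPG] = -5/13

Assign Y = (0, 0), F = (1, 0), E = (0, 1) — the answer is frame-independent, so this choice is without loss of generality.
1. D lies on line FY with FD:DY = 2:5 ⇒ D = (5/7, 0)
2. G lies on line YE with YG:GE = -5:4 ⇒ G = (0, 5)
3. P lies on line DE with DP:PE = 3:2 ⇒ P = (2/7, 3/5)
2·[PGE] = 8/7, 2·[FPG] = -104/35
[PGE]:[FPG] = 8/7:-104/35 = -5/13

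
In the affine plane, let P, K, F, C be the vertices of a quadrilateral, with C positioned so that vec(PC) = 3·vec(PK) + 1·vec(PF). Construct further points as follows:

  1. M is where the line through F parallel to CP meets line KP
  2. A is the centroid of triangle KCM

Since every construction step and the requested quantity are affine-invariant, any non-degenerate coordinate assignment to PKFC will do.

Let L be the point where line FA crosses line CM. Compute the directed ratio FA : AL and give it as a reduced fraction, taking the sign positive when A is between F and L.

Set P = (0, 0), K = (1, 0), F = (0, 1), C = (3, 1); any affine frame gives the same invariant.
1. M is where the line through F parallel to CP meets line KP ⇒ M = (-3, 0)
2. A is the centroid of triangle KCM ⇒ A = (1/3, 1/3)
line FA meets CM at L = (3/13, 7/13)
A = F + t·(L−F) with t = 13/9, so FA:AL = 13/9:-4/9

FA:AL = -13/4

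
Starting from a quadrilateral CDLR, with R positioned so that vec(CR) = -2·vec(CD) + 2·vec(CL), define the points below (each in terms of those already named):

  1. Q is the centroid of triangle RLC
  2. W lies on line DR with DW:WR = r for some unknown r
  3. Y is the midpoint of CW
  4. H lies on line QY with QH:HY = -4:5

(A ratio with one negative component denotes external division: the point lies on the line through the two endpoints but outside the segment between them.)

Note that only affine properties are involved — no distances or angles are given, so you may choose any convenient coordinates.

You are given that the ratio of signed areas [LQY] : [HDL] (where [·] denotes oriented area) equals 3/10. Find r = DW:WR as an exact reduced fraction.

r = -4/3

Work in coordinates with C = (0, 0), D = (1, 0), L = (0, 1), R = (-2, 2).
1. Q is the centroid of triangle RLC ⇒ Q = (-2/3, 1)
2. With DW:WR = r, write λ = r/(r+1) so W = D + λ·(R−D); W is affine-linear in λ
3. Y is the midpoint of CW ⇒ Y is an affine combination of earlier points and hence also affine-linear in λ
4. H lies on line QY with QH:HY = -4:5 ⇒ H is an affine combination of earlier points and hence also affine-linear in λ
Every point depending on W is an affine combination of W and λ-independent points, so each such coordinate is linear in λ; the λ² term in each signed area is a multiple of (R−D)×(R−D) = 0, so 2·[LQY] and 2·[HDL] are each linear in λ. Evaluating at λ=0 and λ=1:
  2·[LQY] = -2/3·λ + 2/3,   2·[HDL] = -2·λ + 4/3
So [LQY]:[HDL] = (-2/3·λ + 2/3) / (-2·λ + 4/3). Setting this equal to 3/10:
  -2/3·λ + 2/3 = 3/10·(-2·λ + 4/3)  ⇒  λ = 4
Then r = λ/(1−λ) = (4)/(-3) = -4/3. Check: with r = -4/3, W = (-11, 8) and [LQY]:[HDL] = 3/10 as required.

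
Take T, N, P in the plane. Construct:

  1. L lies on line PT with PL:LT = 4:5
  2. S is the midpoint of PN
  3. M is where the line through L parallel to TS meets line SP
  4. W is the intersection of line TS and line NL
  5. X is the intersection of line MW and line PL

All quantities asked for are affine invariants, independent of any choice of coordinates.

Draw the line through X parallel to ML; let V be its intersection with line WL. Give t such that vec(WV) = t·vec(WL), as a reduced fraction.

t = 45/17

Choose coordinates T = (0, 0), N = (1, 0), P = (0, 1).
1. L lies on line PT with PL:LT = 4:5 ⇒ L = (0, 5/9)
2. S is the midpoint of PN ⇒ S = (1/2, 1/2)
3. M is where the line through L parallel to TS meets line SP ⇒ M = (2/9, 7/9)
4. W is the intersection of line TS and line NL ⇒ W = (5/14, 5/14)
5. X is the intersection of line MW and line PL ⇒ X = (0, 25/17)
through X parallel to ML: direction (-2/9, -2/9); meets WL at V = (-10/17, 15/17)
V = W + t·(L−W) with t = 45/17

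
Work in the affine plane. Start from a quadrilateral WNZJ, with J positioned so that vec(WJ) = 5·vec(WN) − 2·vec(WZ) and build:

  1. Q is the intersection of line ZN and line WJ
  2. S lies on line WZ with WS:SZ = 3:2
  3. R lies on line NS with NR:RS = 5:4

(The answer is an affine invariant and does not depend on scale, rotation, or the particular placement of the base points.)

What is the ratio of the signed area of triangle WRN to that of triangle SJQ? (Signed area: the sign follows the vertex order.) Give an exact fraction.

[WRN]:[SJQ] = 1/6

Choose coordinates W = (0, 0), N = (1, 0), Z = (0, 1), J = (5, -2).
1. Q is the intersection of line ZN and line WJ ⇒ Q = (5/3, -2/3)
2. S lies on line WZ with WS:SZ = 3:2 ⇒ S = (0, 3/5)
3. R lies on line NS with NR:RS = 5:4 ⇒ R = (4/9, 1/3)
2·[WRN] = -1/3, 2·[SJQ] = -2
[WRN]:[SJQ] = -1/3:-2 = 1/6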